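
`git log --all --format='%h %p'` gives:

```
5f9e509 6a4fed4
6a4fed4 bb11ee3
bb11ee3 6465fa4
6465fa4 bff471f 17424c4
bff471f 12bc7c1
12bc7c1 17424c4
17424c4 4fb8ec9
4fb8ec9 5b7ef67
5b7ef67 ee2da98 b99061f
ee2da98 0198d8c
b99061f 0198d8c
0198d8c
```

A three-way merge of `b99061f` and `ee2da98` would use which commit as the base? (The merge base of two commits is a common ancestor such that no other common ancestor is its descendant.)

Ancestors of b99061f: {0198d8c, b99061f}.
Ancestors of ee2da98: {0198d8c, ee2da98}.
Common ancestors: {0198d8c}.
The only common ancestor is 0198d8c, so it is the merge base.

0198d8c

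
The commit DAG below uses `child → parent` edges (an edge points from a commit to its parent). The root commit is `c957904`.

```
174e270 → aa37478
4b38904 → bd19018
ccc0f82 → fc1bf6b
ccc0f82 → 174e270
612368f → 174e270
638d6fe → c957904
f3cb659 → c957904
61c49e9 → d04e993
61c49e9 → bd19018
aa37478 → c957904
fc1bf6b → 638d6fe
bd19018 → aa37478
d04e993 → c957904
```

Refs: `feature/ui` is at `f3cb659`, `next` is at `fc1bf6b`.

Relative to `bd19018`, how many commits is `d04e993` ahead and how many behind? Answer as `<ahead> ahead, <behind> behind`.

1 ahead, 2 behind

Reachable from d04e993: {c957904, d04e993}.
Reachable from bd19018: {aa37478, bd19018, c957904}.
Only in d04e993's history (ahead): {d04e993} — 1.
Only in bd19018's history (behind): {aa37478, bd19018} — 2.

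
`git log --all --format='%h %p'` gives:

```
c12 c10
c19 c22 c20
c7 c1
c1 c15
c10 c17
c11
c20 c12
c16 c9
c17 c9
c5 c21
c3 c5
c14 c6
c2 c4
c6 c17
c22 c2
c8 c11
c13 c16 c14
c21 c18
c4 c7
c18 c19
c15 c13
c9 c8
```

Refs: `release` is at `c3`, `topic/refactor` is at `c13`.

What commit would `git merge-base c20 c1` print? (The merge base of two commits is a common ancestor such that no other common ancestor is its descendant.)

Ancestors of c20: {c10, c11, c12, c17, c20, c8, c9}.
Ancestors of c1: {c1, c11, c13, c14, c15, c16, c17, c6, c8, c9}.
Common ancestors: {c11, c17, c8, c9}.
Among these, c17 is not an ancestor of any other common ancestor — it is the merge base.

c17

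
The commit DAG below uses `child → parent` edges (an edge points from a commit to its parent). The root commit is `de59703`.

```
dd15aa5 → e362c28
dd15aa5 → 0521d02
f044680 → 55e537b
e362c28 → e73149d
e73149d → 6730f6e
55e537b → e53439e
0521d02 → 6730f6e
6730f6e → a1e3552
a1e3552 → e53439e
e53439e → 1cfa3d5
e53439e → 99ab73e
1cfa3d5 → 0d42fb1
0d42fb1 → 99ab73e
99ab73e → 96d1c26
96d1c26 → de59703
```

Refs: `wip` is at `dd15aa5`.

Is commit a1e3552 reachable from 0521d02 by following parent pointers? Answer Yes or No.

Ancestors of 0521d02 (commits reachable by following parents): {0521d02, 0d42fb1, 1cfa3d5, 6730f6e, 96d1c26, 99ab73e, a1e3552, de59703, e53439e}.
a1e3552 is in that set, so it is an ancestor of 0521d02.

Yes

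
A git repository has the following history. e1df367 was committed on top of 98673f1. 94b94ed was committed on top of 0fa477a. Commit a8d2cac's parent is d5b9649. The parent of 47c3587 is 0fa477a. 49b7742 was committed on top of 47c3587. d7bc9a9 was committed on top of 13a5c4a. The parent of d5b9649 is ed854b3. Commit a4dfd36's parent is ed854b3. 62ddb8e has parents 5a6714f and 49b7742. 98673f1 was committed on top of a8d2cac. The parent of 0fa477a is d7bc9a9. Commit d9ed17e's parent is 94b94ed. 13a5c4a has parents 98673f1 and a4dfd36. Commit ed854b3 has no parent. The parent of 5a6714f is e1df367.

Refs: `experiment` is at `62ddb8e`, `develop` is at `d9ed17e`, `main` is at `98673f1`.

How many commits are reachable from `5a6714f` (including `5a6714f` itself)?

6

Walking parent pointers from 5a6714f: reachable set = {5a6714f, 98673f1, a8d2cac, d5b9649, e1df367, ed854b3}.
That is 6 commits.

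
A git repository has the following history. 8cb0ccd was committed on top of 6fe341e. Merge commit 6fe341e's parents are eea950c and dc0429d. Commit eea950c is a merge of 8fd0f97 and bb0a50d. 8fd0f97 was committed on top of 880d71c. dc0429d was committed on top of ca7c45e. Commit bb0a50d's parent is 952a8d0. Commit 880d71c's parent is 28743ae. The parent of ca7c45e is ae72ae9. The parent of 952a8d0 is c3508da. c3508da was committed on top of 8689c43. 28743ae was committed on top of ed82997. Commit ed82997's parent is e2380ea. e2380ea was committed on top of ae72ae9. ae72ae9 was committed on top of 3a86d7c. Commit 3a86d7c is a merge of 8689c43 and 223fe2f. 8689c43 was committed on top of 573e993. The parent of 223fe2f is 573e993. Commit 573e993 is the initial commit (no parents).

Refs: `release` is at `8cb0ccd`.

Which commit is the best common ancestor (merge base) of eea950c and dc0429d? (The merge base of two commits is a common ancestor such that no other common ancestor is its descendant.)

ae72ae9

Ancestors of eea950c: {223fe2f, 28743ae, 3a86d7c, 573e993, 8689c43, 880d71c, 8fd0f97, 952a8d0, ae72ae9, bb0a50d, c3508da, e2380ea, ed82997, eea950c}.
Ancestors of dc0429d: {223fe2f, 3a86d7c, 573e993, 8689c43, ae72ae9, ca7c45e, dc0429d}.
Common ancestors: {223fe2f, 3a86d7c, 573e993, 8689c43, ae72ae9}.
Among these, ae72ae9 is not an ancestor of any other common ancestor — it is the merge base.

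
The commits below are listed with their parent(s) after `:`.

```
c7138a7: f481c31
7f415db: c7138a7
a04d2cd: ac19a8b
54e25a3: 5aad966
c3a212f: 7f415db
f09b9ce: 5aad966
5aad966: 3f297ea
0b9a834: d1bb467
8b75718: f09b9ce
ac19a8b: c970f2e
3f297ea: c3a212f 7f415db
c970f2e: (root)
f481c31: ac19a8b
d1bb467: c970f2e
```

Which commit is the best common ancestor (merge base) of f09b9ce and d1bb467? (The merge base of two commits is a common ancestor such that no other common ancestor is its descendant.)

c970f2e

Ancestors of f09b9ce: {3f297ea, 5aad966, 7f415db, ac19a8b, c3a212f, c7138a7, c970f2e, f09b9ce, f481c31}.
Ancestors of d1bb467: {c970f2e, d1bb467}.
Common ancestors: {c970f2e}.
The only common ancestor is c970f2e, so it is the merge base.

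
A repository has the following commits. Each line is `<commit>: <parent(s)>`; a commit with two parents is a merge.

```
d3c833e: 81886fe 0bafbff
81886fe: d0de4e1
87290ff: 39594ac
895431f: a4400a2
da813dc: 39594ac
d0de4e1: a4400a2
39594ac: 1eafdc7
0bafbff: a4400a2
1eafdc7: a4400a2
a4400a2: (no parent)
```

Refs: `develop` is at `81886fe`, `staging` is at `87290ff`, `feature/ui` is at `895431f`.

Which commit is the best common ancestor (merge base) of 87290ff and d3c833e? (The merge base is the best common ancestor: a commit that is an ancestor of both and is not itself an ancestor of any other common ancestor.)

Ancestors of 87290ff: {1eafdc7, 39594ac, 87290ff, a4400a2}.
Ancestors of d3c833e: {0bafbff, 81886fe, a4400a2, d0de4e1, d3c833e}.
Common ancestors: {a4400a2}.
The only common ancestor is a4400a2, so it is the merge base.

a4400a2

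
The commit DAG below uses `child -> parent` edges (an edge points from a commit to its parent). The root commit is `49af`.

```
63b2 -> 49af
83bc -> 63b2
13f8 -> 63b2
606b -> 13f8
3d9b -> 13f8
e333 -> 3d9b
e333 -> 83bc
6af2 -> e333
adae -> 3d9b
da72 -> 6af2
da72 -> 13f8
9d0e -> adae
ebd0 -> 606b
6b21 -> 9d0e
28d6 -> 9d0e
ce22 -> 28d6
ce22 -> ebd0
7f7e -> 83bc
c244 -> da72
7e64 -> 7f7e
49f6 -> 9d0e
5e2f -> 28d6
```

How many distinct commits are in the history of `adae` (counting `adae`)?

Walking parent pointers from adae: reachable set = {13f8, 3d9b, 49af, 63b2, adae}.
That is 5 commits.

5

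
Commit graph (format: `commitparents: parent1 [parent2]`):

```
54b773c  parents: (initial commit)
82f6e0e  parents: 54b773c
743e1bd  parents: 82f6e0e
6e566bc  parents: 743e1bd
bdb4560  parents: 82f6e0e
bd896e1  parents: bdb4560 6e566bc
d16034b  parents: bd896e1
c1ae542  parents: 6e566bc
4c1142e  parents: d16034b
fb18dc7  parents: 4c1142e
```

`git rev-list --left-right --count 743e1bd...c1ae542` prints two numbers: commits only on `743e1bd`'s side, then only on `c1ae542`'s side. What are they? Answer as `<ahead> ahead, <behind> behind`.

0 ahead, 2 behind

Reachable from 743e1bd: {54b773c, 743e1bd, 82f6e0e}.
Reachable from c1ae542: {54b773c, 6e566bc, 743e1bd, 82f6e0e, c1ae542}.
Only in 743e1bd's history (ahead): {} — 0.
Only in c1ae542's history (behind): {6e566bc, c1ae542} — 2.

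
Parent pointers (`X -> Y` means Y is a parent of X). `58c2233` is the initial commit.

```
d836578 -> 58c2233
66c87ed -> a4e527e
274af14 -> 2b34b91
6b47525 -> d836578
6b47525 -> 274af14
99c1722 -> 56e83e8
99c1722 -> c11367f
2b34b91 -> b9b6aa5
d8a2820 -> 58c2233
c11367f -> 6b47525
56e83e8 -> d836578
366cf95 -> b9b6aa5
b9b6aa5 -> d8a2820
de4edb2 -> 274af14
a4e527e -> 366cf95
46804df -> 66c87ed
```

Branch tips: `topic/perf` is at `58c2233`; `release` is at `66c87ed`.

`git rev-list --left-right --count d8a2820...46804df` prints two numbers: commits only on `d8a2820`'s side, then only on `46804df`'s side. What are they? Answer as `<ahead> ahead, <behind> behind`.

0 ahead, 5 behind

Reachable from d8a2820: {58c2233, d8a2820}.
Reachable from 46804df: {366cf95, 46804df, 58c2233, 66c87ed, a4e527e, b9b6aa5, d8a2820}.
Only in d8a2820's history (ahead): {} — 0.
Only in 46804df's history (behind): {366cf95, 46804df, 66c87ed, a4e527e, b9b6aa5} — 5.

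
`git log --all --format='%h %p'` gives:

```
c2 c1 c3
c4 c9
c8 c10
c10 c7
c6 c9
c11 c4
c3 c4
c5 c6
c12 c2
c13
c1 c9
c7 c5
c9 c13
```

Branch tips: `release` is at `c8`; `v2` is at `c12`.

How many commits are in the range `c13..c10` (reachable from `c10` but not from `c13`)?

Reachable from c10: {c10, c13, c5, c6, c7, c9}.
Reachable from c13: {c13}.
In c10's history but not c13's: {c10, c5, c6, c7, c9} — 5 commits.

5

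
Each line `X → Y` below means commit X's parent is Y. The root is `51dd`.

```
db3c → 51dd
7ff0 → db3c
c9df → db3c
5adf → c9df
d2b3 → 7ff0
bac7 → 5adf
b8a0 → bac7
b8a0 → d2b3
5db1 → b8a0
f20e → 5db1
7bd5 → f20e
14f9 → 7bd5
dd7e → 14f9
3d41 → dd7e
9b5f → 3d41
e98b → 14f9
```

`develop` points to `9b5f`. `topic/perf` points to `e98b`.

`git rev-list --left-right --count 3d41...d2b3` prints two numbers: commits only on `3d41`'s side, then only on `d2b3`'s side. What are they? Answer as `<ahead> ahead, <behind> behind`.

10 ahead, 0 behind

Reachable from 3d41: {14f9, 3d41, 51dd, 5adf, 5db1, 7bd5, 7ff0, b8a0, bac7, c9df, d2b3, db3c, dd7e, f20e}.
Reachable from d2b3: {51dd, 7ff0, d2b3, db3c}.
Only in 3d41's history (ahead): {14f9, 3d41, 5adf, 5db1, 7bd5, b8a0, bac7, c9df, dd7e, f20e} — 10.
Only in d2b3's history (behind): {} — 0.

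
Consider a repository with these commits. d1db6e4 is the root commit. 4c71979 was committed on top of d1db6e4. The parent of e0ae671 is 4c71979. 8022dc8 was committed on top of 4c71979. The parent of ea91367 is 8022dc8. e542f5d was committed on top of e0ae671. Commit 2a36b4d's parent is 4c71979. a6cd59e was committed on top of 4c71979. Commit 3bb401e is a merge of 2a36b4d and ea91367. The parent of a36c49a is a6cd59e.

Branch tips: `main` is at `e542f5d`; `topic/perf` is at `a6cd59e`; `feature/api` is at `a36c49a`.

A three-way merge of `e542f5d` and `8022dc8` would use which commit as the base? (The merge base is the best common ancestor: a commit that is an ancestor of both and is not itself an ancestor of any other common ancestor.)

4c71979

Ancestors of e542f5d: {4c71979, d1db6e4, e0ae671, e542f5d}.
Ancestors of 8022dc8: {4c71979, 8022dc8, d1db6e4}.
Common ancestors: {4c71979, d1db6e4}.
Among these, 4c71979 is not an ancestor of any other common ancestor — it is the merge base.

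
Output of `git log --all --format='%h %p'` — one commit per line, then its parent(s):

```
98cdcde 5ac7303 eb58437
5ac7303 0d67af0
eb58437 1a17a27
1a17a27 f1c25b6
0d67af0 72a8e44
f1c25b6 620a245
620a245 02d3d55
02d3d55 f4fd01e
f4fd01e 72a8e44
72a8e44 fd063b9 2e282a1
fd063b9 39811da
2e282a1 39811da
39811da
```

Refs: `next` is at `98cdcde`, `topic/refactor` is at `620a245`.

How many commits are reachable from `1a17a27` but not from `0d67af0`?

5

Reachable from 1a17a27: {02d3d55, 1a17a27, 2e282a1, 39811da, 620a245, 72a8e44, f1c25b6, f4fd01e, fd063b9}.
Reachable from 0d67af0: {0d67af0, 2e282a1, 39811da, 72a8e44, fd063b9}.
In 1a17a27's history but not 0d67af0's: {02d3d55, 1a17a27, 620a245, f1c25b6, f4fd01e} — 5 commits.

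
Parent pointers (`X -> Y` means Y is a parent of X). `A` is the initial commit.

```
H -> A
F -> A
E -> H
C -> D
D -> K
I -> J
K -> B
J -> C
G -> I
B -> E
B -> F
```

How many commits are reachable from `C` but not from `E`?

5

Reachable from C: {A, B, C, D, E, F, H, K}.
Reachable from E: {A, E, H}.
In C's history but not E's: {B, C, D, F, K} — 5 commits.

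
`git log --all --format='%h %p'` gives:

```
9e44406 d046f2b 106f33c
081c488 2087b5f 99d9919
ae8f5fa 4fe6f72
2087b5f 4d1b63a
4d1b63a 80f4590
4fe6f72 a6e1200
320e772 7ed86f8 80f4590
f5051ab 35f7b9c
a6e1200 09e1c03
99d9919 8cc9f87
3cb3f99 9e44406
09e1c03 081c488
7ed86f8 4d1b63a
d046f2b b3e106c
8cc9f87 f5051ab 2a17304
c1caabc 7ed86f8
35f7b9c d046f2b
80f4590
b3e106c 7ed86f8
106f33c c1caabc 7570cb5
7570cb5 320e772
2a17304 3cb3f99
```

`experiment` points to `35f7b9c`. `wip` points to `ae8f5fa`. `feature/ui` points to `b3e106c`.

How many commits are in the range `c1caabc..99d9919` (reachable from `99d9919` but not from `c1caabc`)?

12

Reachable from 99d9919: {106f33c, 2a17304, 320e772, 35f7b9c, 3cb3f99, 4d1b63a, 7570cb5, 7ed86f8, 80f4590, 8cc9f87, 99d9919, 9e44406, b3e106c, c1caabc, d046f2b, f5051ab}.
Reachable from c1caabc: {4d1b63a, 7ed86f8, 80f4590, c1caabc}.
In 99d9919's history but not c1caabc's: {106f33c, 2a17304, 320e772, 35f7b9c, 3cb3f99, 7570cb5, 8cc9f87, 99d9919, 9e44406, b3e106c, d046f2b, f5051ab} — 12 commits.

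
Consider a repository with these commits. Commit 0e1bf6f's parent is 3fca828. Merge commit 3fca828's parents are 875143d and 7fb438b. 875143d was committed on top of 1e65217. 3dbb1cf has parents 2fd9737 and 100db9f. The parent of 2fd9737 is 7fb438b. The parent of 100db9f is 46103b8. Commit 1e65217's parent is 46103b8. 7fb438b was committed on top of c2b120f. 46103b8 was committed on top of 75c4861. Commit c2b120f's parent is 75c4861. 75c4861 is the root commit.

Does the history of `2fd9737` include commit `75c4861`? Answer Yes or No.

Yes

Ancestors of 2fd9737 (commits reachable by following parents): {2fd9737, 75c4861, 7fb438b, c2b120f}.
75c4861 is in that set, so it is an ancestor of 2fd9737.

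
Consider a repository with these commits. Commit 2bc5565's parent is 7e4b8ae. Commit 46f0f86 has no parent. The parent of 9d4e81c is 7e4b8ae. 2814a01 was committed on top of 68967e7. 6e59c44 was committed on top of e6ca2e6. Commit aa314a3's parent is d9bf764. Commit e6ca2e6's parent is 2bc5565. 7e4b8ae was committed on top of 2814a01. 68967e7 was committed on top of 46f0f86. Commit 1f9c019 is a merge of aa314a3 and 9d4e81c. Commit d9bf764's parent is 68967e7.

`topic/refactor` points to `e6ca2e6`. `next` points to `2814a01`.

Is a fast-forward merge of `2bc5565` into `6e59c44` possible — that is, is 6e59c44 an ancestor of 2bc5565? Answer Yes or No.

A fast-forward from 6e59c44 to 2bc5565 is possible iff 6e59c44 is an ancestor of 2bc5565.
Ancestors of 2bc5565: {2814a01, 2bc5565, 46f0f86, 68967e7, 7e4b8ae}.
6e59c44 is not among them, so fast-forward is not possible.

No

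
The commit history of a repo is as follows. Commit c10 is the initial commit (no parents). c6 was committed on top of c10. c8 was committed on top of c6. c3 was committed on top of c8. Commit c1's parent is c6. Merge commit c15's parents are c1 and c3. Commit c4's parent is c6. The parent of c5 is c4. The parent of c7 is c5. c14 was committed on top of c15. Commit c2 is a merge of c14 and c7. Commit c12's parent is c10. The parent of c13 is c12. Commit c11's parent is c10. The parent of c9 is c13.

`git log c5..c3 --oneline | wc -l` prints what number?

Reachable from c3: {c10, c3, c6, c8}.
Reachable from c5: {c10, c4, c5, c6}.
In c3's history but not c5's: {c3, c8} — 2 commits.

2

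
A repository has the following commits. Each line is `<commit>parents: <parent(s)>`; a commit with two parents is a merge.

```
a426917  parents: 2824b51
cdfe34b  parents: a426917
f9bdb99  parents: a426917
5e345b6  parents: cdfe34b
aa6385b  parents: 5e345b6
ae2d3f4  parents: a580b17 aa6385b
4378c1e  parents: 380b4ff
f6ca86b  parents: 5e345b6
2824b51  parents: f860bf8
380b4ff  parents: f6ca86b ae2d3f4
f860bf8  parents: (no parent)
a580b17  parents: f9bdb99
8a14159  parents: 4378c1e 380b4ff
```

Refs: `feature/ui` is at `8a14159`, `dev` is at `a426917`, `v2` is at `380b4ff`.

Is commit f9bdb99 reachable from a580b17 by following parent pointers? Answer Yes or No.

Ancestors of a580b17 (commits reachable by following parents): {2824b51, a426917, a580b17, f860bf8, f9bdb99}.
f9bdb99 is in that set, so it is an ancestor of a580b17.

Yes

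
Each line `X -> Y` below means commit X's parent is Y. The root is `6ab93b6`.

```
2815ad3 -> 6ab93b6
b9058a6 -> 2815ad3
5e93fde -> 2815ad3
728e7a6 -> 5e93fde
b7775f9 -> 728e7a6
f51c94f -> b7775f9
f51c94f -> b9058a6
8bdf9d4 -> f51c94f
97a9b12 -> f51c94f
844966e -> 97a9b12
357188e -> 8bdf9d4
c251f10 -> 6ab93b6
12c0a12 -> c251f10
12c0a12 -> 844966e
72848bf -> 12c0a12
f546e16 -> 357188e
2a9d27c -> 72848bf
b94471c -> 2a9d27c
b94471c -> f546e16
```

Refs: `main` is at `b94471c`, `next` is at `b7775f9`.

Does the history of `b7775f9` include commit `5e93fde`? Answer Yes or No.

Yes

Ancestors of b7775f9 (commits reachable by following parents): {2815ad3, 5e93fde, 6ab93b6, 728e7a6, b7775f9}.
5e93fde is in that set, so it is an ancestor of b7775f9.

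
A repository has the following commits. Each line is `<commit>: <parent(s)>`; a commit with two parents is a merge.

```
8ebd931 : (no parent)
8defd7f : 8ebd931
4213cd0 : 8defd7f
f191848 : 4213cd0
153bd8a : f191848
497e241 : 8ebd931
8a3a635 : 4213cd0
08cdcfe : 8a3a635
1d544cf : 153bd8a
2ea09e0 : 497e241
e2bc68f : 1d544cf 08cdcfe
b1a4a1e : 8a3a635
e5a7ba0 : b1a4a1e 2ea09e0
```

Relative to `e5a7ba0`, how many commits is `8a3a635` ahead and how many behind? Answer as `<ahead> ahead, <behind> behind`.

Reachable from 8a3a635: {4213cd0, 8a3a635, 8defd7f, 8ebd931}.
Reachable from e5a7ba0: {2ea09e0, 4213cd0, 497e241, 8a3a635, 8defd7f, 8ebd931, b1a4a1e, e5a7ba0}.
Only in 8a3a635's history (ahead): {} — 0.
Only in e5a7ba0's history (behind): {2ea09e0, 497e241, b1a4a1e, e5a7ba0} — 4.

0 ahead, 4 behind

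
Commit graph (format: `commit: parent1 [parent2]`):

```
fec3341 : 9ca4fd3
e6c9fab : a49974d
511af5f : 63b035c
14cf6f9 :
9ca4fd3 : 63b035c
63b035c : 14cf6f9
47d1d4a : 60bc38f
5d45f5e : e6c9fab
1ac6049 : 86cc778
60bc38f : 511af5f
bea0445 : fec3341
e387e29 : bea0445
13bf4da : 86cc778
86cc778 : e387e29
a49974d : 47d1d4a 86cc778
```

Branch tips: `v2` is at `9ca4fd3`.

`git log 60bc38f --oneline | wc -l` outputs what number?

4

Walking parent pointers from 60bc38f: reachable set = {14cf6f9, 511af5f, 60bc38f, 63b035c}.
That is 4 commits.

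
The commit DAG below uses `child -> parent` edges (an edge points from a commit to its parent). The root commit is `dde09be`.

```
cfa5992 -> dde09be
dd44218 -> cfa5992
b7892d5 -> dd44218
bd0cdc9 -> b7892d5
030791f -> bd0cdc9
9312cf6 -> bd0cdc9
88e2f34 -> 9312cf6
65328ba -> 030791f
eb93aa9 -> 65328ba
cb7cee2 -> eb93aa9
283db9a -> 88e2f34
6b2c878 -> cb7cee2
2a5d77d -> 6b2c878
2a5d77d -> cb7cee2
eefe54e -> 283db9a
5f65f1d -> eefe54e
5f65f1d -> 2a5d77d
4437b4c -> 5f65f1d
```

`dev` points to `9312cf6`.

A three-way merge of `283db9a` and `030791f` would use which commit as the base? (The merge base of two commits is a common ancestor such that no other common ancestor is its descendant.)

Ancestors of 283db9a: {283db9a, 88e2f34, 9312cf6, b7892d5, bd0cdc9, cfa5992, dd44218, dde09be}.
Ancestors of 030791f: {030791f, b7892d5, bd0cdc9, cfa5992, dd44218, dde09be}.
Common ancestors: {b7892d5, bd0cdc9, cfa5992, dd44218, dde09be}.
Among these, bd0cdc9 is not an ancestor of any other common ancestor — it is the merge base.

bd0cdc9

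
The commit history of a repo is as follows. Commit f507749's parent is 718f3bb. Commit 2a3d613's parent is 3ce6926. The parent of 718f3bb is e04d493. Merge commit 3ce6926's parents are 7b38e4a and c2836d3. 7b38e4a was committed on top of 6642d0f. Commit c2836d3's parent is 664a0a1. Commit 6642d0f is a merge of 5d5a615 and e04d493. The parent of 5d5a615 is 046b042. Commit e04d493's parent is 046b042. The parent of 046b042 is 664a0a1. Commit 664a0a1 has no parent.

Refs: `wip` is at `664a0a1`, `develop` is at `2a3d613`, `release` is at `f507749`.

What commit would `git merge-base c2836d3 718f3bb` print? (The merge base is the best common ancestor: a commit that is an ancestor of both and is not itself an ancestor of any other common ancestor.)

Ancestors of c2836d3: {664a0a1, c2836d3}.
Ancestors of 718f3bb: {046b042, 664a0a1, 718f3bb, e04d493}.
Common ancestors: {664a0a1}.
The only common ancestor is 664a0a1, so it is the merge base.

664a0a1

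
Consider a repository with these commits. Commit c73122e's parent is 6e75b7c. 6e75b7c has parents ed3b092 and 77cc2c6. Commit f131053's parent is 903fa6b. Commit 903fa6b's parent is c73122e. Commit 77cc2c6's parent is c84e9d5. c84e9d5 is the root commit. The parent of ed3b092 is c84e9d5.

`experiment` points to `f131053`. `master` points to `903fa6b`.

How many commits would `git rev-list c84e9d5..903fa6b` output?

5

Reachable from 903fa6b: {6e75b7c, 77cc2c6, 903fa6b, c73122e, c84e9d5, ed3b092}.
Reachable from c84e9d5: {c84e9d5}.
In 903fa6b's history but not c84e9d5's: {6e75b7c, 77cc2c6, 903fa6b, c73122e, ed3b092} — 5 commits.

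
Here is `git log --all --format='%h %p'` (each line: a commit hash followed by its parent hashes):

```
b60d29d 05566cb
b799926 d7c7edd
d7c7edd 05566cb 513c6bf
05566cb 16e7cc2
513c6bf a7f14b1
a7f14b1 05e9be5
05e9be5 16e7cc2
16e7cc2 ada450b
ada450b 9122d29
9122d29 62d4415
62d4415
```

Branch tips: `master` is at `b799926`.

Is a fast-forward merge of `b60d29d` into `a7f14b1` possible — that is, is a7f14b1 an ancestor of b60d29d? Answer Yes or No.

No

A fast-forward from a7f14b1 to b60d29d is possible iff a7f14b1 is an ancestor of b60d29d.
Ancestors of b60d29d: {05566cb, 16e7cc2, 62d4415, 9122d29, ada450b, b60d29d}.
a7f14b1 is not among them, so fast-forward is not possible.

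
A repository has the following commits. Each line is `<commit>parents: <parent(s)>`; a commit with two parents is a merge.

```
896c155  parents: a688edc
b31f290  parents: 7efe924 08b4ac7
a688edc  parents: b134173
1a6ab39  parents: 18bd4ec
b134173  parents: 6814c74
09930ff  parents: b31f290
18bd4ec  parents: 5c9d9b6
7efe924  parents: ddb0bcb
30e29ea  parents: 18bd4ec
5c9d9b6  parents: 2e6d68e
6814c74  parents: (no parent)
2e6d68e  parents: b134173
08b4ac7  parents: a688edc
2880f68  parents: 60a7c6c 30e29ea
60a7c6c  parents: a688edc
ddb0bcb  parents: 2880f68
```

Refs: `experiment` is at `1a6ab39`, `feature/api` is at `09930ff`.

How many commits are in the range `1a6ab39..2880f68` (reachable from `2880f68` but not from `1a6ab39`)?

4

Reachable from 2880f68: {18bd4ec, 2880f68, 2e6d68e, 30e29ea, 5c9d9b6, 60a7c6c, 6814c74, a688edc, b134173}.
Reachable from 1a6ab39: {18bd4ec, 1a6ab39, 2e6d68e, 5c9d9b6, 6814c74, b134173}.
In 2880f68's history but not 1a6ab39's: {2880f68, 30e29ea, 60a7c6c, a688edc} — 4 commits.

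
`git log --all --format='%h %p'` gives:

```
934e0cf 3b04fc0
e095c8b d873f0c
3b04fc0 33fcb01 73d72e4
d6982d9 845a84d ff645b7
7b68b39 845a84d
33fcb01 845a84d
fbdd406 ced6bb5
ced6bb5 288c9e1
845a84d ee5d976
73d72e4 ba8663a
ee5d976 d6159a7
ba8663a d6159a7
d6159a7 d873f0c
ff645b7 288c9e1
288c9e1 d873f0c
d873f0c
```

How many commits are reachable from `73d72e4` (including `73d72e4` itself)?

Walking parent pointers from 73d72e4: reachable set = {73d72e4, ba8663a, d6159a7, d873f0c}.
That is 4 commits.

4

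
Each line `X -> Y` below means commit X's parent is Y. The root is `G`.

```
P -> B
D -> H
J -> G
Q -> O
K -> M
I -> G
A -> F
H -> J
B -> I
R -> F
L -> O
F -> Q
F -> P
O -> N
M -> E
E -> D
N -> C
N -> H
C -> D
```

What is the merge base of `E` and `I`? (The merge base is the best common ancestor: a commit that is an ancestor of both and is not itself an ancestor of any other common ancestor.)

Ancestors of E: {D, E, G, H, J}.
Ancestors of I: {G, I}.
Common ancestors: {G}.
The only common ancestor is G, so it is the merge base.

G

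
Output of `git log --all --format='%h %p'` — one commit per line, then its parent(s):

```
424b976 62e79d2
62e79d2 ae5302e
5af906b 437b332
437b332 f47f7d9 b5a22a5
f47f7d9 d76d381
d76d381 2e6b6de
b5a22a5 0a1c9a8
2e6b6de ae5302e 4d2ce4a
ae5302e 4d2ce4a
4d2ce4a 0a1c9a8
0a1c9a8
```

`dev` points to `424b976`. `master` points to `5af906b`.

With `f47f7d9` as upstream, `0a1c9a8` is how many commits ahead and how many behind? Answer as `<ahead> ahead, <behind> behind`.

Reachable from 0a1c9a8: {0a1c9a8}.
Reachable from f47f7d9: {0a1c9a8, 2e6b6de, 4d2ce4a, ae5302e, d76d381, f47f7d9}.
Only in 0a1c9a8's history (ahead): {} — 0.
Only in f47f7d9's history (behind): {2e6b6de, 4d2ce4a, ae5302e, d76d381, f47f7d9} — 5.

0 ahead, 5 behind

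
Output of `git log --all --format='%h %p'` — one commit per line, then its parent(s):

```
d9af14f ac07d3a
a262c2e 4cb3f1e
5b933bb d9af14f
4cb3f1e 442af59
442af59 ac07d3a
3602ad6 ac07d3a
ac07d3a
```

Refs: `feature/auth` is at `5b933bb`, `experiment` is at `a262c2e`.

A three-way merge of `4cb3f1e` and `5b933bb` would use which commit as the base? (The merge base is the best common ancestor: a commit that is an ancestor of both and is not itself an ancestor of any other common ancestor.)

Ancestors of 4cb3f1e: {442af59, 4cb3f1e, ac07d3a}.
Ancestors of 5b933bb: {5b933bb, ac07d3a, d9af14f}.
Common ancestors: {ac07d3a}.
The only common ancestor is ac07d3a, so it is the merge base.

ac07d3a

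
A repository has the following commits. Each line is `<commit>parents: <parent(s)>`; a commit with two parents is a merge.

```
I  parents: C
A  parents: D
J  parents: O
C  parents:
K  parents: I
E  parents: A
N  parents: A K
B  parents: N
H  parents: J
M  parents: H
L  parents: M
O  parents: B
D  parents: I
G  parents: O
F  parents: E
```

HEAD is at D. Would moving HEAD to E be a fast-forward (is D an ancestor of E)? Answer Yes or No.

Yes

A fast-forward from D to E is possible iff D is an ancestor of E.
Ancestors of E: {A, C, D, E, I}.
D is among them, so fast-forward is possible.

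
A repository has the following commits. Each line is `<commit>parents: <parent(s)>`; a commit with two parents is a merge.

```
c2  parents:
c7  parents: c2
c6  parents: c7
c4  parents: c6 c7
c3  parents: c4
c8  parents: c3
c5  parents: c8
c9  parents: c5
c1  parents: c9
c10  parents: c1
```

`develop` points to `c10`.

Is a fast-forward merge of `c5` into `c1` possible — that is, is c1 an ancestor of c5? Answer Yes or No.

A fast-forward from c1 to c5 is possible iff c1 is an ancestor of c5.
Ancestors of c5: {c2, c3, c4, c5, c6, c7, c8}.
c1 is not among them, so fast-forward is not possible.

No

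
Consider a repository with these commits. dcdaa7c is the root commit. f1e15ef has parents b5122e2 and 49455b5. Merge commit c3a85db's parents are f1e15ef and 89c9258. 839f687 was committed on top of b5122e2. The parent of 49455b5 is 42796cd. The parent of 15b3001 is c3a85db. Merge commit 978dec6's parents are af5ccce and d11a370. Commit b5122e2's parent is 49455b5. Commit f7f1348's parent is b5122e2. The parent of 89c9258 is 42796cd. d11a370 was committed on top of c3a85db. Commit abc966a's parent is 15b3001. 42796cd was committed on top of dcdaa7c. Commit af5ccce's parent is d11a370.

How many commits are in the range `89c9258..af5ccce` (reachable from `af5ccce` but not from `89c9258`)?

6

Reachable from af5ccce: {42796cd, 49455b5, 89c9258, af5ccce, b5122e2, c3a85db, d11a370, dcdaa7c, f1e15ef}.
Reachable from 89c9258: {42796cd, 89c9258, dcdaa7c}.
In af5ccce's history but not 89c9258's: {49455b5, af5ccce, b5122e2, c3a85db, d11a370, f1e15ef} — 6 commits.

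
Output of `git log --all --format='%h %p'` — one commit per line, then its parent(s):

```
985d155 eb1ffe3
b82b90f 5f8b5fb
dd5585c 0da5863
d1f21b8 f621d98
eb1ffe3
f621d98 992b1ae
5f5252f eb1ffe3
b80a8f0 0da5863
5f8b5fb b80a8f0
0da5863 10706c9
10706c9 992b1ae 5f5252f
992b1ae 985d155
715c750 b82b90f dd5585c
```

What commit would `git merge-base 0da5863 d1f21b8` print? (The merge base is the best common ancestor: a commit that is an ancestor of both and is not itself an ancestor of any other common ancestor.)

992b1ae

Ancestors of 0da5863: {0da5863, 10706c9, 5f5252f, 985d155, 992b1ae, eb1ffe3}.
Ancestors of d1f21b8: {985d155, 992b1ae, d1f21b8, eb1ffe3, f621d98}.
Common ancestors: {985d155, 992b1ae, eb1ffe3}.
Among these, 992b1ae is not an ancestor of any other common ancestor — it is the merge base.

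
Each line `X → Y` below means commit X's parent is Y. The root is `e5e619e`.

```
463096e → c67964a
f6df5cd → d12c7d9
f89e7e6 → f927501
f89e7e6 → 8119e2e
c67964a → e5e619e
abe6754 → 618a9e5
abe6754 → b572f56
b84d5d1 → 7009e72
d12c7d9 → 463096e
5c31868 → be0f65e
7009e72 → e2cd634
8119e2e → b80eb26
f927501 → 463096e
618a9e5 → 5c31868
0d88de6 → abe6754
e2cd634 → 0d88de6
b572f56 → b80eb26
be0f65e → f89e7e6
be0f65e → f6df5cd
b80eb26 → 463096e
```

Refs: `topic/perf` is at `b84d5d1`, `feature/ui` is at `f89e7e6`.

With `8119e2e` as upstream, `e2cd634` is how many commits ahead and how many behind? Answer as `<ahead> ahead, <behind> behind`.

Reachable from e2cd634: {0d88de6, 463096e, 5c31868, 618a9e5, 8119e2e, abe6754, b572f56, b80eb26, be0f65e, c67964a, d12c7d9, e2cd634, e5e619e, f6df5cd, f89e7e6, f927501}.
Reachable from 8119e2e: {463096e, 8119e2e, b80eb26, c67964a, e5e619e}.
Only in e2cd634's history (ahead): {0d88de6, 5c31868, 618a9e5, abe6754, b572f56, be0f65e, d12c7d9, e2cd634, f6df5cd, f89e7e6, f927501} — 11.
Only in 8119e2e's history (behind): {} — 0.

11 ahead, 0 behind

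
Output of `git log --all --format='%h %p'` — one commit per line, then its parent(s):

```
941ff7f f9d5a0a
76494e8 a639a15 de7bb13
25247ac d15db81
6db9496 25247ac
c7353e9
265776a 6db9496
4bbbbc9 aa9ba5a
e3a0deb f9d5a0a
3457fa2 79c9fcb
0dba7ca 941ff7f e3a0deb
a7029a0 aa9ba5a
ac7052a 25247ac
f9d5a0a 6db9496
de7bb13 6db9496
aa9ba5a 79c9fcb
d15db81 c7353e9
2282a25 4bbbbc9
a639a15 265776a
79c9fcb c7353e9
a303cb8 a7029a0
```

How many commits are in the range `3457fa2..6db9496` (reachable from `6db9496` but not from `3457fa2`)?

Reachable from 6db9496: {25247ac, 6db9496, c7353e9, d15db81}.
Reachable from 3457fa2: {3457fa2, 79c9fcb, c7353e9}.
In 6db9496's history but not 3457fa2's: {25247ac, 6db9496, d15db81} — 3 commits.

3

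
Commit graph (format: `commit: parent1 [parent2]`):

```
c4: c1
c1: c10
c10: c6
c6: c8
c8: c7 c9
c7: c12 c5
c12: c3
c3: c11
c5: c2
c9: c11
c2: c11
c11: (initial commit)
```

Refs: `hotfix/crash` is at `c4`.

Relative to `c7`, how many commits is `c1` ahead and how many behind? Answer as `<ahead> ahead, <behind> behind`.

5 ahead, 0 behind

Reachable from c1: {c1, c10, c11, c12, c2, c3, c5, c6, c7, c8, c9}.
Reachable from c7: {c11, c12, c2, c3, c5, c7}.
Only in c1's history (ahead): {c1, c10, c6, c8, c9} — 5.
Only in c7's history (behind): {} — 0.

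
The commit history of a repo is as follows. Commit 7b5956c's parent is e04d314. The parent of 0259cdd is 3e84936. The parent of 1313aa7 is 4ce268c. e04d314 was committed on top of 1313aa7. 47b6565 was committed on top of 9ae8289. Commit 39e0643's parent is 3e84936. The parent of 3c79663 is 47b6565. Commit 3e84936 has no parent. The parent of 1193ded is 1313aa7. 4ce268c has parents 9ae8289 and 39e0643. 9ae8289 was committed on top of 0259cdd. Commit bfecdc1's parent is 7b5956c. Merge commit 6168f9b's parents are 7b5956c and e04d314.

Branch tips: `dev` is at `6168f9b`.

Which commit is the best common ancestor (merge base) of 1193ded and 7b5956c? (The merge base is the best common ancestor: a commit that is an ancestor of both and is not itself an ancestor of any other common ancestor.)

Ancestors of 1193ded: {0259cdd, 1193ded, 1313aa7, 39e0643, 3e84936, 4ce268c, 9ae8289}.
Ancestors of 7b5956c: {0259cdd, 1313aa7, 39e0643, 3e84936, 4ce268c, 7b5956c, 9ae8289, e04d314}.
Common ancestors: {0259cdd, 1313aa7, 39e0643, 3e84936, 4ce268c, 9ae8289}.
Among these, 1313aa7 is not an ancestor of any other common ancestor — it is the merge base.

1313aa7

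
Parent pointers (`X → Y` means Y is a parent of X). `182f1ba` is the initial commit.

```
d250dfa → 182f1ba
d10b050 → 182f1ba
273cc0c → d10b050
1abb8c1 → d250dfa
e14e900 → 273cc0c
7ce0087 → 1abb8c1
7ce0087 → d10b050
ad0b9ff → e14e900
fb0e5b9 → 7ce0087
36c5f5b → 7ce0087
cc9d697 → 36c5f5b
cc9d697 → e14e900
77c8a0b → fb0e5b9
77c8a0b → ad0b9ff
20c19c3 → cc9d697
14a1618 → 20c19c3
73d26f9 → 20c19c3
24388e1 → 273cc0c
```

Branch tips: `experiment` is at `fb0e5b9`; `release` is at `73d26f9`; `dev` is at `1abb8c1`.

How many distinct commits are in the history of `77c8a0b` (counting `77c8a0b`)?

Walking parent pointers from 77c8a0b: reachable set = {182f1ba, 1abb8c1, 273cc0c, 77c8a0b, 7ce0087, ad0b9ff, d10b050, d250dfa, e14e900, fb0e5b9}.
That is 10 commits.

10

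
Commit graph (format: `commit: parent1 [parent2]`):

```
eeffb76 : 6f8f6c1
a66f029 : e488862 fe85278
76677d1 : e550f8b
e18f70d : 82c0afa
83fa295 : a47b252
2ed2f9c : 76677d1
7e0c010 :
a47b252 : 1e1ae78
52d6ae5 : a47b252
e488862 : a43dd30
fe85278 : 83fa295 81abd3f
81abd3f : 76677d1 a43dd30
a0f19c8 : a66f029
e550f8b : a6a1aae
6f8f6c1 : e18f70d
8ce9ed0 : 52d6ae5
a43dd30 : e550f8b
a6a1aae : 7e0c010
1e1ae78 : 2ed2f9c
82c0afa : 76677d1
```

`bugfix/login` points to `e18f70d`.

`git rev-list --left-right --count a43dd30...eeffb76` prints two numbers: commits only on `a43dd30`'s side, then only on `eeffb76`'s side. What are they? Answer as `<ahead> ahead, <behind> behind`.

Reachable from a43dd30: {7e0c010, a43dd30, a6a1aae, e550f8b}.
Reachable from eeffb76: {6f8f6c1, 76677d1, 7e0c010, 82c0afa, a6a1aae, e18f70d, e550f8b, eeffb76}.
Only in a43dd30's history (ahead): {a43dd30} — 1.
Only in eeffb76's history (behind): {6f8f6c1, 76677d1, 82c0afa, e18f70d, eeffb76} — 5.

1 ahead, 5 behind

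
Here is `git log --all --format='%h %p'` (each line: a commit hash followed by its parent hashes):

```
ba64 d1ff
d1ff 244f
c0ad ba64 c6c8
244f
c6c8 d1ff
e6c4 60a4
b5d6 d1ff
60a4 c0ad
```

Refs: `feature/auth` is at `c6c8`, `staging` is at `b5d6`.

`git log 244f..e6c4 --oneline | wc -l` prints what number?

Reachable from e6c4: {244f, 60a4, ba64, c0ad, c6c8, d1ff, e6c4}.
Reachable from 244f: {244f}.
In e6c4's history but not 244f's: {60a4, ba64, c0ad, c6c8, d1ff, e6c4} — 6 commits.

6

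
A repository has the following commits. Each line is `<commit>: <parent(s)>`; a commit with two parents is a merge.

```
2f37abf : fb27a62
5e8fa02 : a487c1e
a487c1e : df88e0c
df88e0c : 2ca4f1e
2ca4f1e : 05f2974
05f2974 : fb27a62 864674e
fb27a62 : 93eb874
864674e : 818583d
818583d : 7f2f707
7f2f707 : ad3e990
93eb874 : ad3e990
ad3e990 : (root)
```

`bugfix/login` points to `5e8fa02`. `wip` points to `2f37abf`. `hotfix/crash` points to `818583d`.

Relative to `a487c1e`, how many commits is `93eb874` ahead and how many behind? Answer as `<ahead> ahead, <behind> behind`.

Reachable from 93eb874: {93eb874, ad3e990}.
Reachable from a487c1e: {05f2974, 2ca4f1e, 7f2f707, 818583d, 864674e, 93eb874, a487c1e, ad3e990, df88e0c, fb27a62}.
Only in 93eb874's history (ahead): {} — 0.
Only in a487c1e's history (behind): {05f2974, 2ca4f1e, 7f2f707, 818583d, 864674e, a487c1e, df88e0c, fb27a62} — 8.

0 ahead, 8 behind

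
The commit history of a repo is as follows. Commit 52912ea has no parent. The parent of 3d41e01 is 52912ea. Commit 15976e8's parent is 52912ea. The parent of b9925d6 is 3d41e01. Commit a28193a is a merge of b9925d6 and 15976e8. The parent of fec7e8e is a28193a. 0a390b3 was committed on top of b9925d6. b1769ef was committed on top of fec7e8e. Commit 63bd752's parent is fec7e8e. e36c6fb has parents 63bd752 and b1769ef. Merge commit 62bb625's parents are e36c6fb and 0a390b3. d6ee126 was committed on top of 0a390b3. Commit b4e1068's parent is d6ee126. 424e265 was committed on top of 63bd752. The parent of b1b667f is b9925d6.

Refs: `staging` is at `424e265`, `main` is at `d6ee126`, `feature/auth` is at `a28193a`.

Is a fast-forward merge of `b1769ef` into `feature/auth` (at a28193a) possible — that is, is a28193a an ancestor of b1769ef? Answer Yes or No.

A fast-forward from a28193a to b1769ef is possible iff a28193a is an ancestor of b1769ef.
Ancestors of b1769ef: {15976e8, 3d41e01, 52912ea, a28193a, b1769ef, b9925d6, fec7e8e}.
a28193a is among them, so fast-forward is possible.

Yes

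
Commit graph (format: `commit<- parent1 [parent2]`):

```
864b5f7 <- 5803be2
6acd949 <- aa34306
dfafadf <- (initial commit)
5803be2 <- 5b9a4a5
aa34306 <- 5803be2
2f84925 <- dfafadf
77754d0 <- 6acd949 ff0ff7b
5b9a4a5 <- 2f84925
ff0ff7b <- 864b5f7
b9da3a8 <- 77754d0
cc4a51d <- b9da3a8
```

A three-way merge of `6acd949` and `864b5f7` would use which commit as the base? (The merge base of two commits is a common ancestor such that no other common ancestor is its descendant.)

5803be2

Ancestors of 6acd949: {2f84925, 5803be2, 5b9a4a5, 6acd949, aa34306, dfafadf}.
Ancestors of 864b5f7: {2f84925, 5803be2, 5b9a4a5, 864b5f7, dfafadf}.
Common ancestors: {2f84925, 5803be2, 5b9a4a5, dfafadf}.
Among these, 5803be2 is not an ancestor of any other common ancestor — it is the merge base.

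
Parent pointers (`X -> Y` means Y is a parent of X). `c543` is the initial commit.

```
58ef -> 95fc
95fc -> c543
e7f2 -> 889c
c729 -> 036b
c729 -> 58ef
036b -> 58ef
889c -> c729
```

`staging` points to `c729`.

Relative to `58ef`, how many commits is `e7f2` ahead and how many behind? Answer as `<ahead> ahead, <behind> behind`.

Reachable from e7f2: {036b, 58ef, 889c, 95fc, c543, c729, e7f2}.
Reachable from 58ef: {58ef, 95fc, c543}.
Only in e7f2's history (ahead): {036b, 889c, c729, e7f2} — 4.
Only in 58ef's history (behind): {} — 0.

4 ahead, 0 behind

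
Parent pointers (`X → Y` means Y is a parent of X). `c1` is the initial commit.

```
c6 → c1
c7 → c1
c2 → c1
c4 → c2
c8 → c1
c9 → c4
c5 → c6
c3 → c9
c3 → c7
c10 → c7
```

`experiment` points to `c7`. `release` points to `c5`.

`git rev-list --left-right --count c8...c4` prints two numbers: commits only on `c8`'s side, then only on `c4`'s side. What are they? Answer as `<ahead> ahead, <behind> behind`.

1 ahead, 2 behind

Reachable from c8: {c1, c8}.
Reachable from c4: {c1, c2, c4}.
Only in c8's history (ahead): {c8} — 1.
Only in c4's history (behind): {c2, c4} — 2.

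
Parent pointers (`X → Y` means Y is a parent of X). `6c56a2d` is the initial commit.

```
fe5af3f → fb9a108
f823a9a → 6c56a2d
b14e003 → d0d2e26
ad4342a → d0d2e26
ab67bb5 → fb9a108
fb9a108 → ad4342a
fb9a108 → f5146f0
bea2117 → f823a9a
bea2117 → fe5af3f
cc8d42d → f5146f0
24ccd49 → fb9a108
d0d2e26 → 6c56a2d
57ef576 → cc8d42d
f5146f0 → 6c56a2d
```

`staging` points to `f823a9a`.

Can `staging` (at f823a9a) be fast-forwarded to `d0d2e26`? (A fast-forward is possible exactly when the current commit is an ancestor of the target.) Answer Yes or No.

A fast-forward from f823a9a to d0d2e26 is possible iff f823a9a is an ancestor of d0d2e26.
Ancestors of d0d2e26: {6c56a2d, d0d2e26}.
f823a9a is not among them, so fast-forward is not possible.

No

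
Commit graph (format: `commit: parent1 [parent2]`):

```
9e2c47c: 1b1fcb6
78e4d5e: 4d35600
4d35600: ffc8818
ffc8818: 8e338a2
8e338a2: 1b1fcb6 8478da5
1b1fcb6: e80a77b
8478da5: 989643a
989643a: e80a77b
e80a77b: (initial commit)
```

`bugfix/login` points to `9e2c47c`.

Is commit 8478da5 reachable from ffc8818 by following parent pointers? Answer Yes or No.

Ancestors of ffc8818 (commits reachable by following parents): {1b1fcb6, 8478da5, 8e338a2, 989643a, e80a77b, ffc8818}.
8478da5 is in that set, so it is an ancestor of ffc8818.

Yes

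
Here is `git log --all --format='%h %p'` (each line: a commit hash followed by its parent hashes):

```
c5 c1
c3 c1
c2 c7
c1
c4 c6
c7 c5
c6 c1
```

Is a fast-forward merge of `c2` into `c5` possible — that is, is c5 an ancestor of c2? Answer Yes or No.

Yes

A fast-forward from c5 to c2 is possible iff c5 is an ancestor of c2.
Ancestors of c2: {c1, c2, c5, c7}.
c5 is among them, so fast-forward is possible.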